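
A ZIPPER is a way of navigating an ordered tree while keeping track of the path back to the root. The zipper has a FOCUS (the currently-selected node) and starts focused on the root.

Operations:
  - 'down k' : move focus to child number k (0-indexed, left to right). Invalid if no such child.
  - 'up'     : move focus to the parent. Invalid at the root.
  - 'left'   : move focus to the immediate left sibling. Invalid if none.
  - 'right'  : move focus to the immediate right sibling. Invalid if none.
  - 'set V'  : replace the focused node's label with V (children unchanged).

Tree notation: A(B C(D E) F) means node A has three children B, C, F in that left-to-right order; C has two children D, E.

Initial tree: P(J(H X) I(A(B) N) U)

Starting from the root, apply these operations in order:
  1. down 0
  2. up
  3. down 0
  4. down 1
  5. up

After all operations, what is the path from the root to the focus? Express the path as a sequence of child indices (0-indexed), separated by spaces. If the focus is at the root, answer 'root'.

Step 1 (down 0): focus=J path=0 depth=1 children=['H', 'X'] left=[] right=['I', 'U'] parent=P
Step 2 (up): focus=P path=root depth=0 children=['J', 'I', 'U'] (at root)
Step 3 (down 0): focus=J path=0 depth=1 children=['H', 'X'] left=[] right=['I', 'U'] parent=P
Step 4 (down 1): focus=X path=0/1 depth=2 children=[] left=['H'] right=[] parent=J
Step 5 (up): focus=J path=0 depth=1 children=['H', 'X'] left=[] right=['I', 'U'] parent=P

Answer: 0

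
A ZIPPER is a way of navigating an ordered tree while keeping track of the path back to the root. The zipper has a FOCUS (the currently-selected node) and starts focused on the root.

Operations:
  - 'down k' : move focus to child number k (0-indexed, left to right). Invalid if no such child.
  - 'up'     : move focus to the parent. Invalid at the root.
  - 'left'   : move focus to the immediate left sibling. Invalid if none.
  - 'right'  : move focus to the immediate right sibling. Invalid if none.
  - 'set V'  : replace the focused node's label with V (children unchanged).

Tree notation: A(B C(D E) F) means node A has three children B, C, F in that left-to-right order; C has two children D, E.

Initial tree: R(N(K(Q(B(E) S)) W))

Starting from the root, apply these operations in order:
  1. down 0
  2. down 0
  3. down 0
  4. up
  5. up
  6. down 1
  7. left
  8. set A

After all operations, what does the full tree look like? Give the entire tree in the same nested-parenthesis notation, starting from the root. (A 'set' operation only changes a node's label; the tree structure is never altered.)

Step 1 (down 0): focus=N path=0 depth=1 children=['K', 'W'] left=[] right=[] parent=R
Step 2 (down 0): focus=K path=0/0 depth=2 children=['Q'] left=[] right=['W'] parent=N
Step 3 (down 0): focus=Q path=0/0/0 depth=3 children=['B', 'S'] left=[] right=[] parent=K
Step 4 (up): focus=K path=0/0 depth=2 children=['Q'] left=[] right=['W'] parent=N
Step 5 (up): focus=N path=0 depth=1 children=['K', 'W'] left=[] right=[] parent=R
Step 6 (down 1): focus=W path=0/1 depth=2 children=[] left=['K'] right=[] parent=N
Step 7 (left): focus=K path=0/0 depth=2 children=['Q'] left=[] right=['W'] parent=N
Step 8 (set A): focus=A path=0/0 depth=2 children=['Q'] left=[] right=['W'] parent=N

Answer: R(N(A(Q(B(E) S)) W))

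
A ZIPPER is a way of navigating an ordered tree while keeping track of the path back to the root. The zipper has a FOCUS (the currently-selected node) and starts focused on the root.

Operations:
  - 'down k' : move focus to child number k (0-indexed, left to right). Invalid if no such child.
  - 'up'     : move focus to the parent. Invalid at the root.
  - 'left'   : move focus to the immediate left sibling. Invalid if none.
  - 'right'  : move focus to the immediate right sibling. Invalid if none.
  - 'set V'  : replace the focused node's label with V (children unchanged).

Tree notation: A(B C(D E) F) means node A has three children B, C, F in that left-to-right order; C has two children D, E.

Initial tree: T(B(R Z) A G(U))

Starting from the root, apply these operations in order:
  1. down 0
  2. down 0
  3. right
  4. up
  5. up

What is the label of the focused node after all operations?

Answer: T

Derivation:
Step 1 (down 0): focus=B path=0 depth=1 children=['R', 'Z'] left=[] right=['A', 'G'] parent=T
Step 2 (down 0): focus=R path=0/0 depth=2 children=[] left=[] right=['Z'] parent=B
Step 3 (right): focus=Z path=0/1 depth=2 children=[] left=['R'] right=[] parent=B
Step 4 (up): focus=B path=0 depth=1 children=['R', 'Z'] left=[] right=['A', 'G'] parent=T
Step 5 (up): focus=T path=root depth=0 children=['B', 'A', 'G'] (at root)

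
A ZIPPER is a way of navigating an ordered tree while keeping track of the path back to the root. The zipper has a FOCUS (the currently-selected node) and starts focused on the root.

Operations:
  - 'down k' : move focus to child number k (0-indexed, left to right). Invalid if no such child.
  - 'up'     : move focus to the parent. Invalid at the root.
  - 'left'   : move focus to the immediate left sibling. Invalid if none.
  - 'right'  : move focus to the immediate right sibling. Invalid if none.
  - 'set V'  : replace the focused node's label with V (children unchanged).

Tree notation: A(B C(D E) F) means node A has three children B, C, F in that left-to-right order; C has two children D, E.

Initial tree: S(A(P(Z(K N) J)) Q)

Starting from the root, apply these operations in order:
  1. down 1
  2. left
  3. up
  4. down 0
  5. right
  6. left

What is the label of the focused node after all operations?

Step 1 (down 1): focus=Q path=1 depth=1 children=[] left=['A'] right=[] parent=S
Step 2 (left): focus=A path=0 depth=1 children=['P'] left=[] right=['Q'] parent=S
Step 3 (up): focus=S path=root depth=0 children=['A', 'Q'] (at root)
Step 4 (down 0): focus=A path=0 depth=1 children=['P'] left=[] right=['Q'] parent=S
Step 5 (right): focus=Q path=1 depth=1 children=[] left=['A'] right=[] parent=S
Step 6 (left): focus=A path=0 depth=1 children=['P'] left=[] right=['Q'] parent=S

Answer: A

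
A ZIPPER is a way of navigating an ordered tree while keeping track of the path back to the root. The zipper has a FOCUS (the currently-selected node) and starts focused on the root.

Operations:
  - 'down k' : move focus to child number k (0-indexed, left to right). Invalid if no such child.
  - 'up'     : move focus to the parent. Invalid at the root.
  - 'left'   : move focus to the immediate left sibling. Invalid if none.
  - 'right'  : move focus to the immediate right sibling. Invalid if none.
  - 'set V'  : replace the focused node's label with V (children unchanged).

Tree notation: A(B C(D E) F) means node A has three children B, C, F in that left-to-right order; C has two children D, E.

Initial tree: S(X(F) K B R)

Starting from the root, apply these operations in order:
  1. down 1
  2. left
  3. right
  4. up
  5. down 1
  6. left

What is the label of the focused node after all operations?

Answer: X

Derivation:
Step 1 (down 1): focus=K path=1 depth=1 children=[] left=['X'] right=['B', 'R'] parent=S
Step 2 (left): focus=X path=0 depth=1 children=['F'] left=[] right=['K', 'B', 'R'] parent=S
Step 3 (right): focus=K path=1 depth=1 children=[] left=['X'] right=['B', 'R'] parent=S
Step 4 (up): focus=S path=root depth=0 children=['X', 'K', 'B', 'R'] (at root)
Step 5 (down 1): focus=K path=1 depth=1 children=[] left=['X'] right=['B', 'R'] parent=S
Step 6 (left): focus=X path=0 depth=1 children=['F'] left=[] right=['K', 'B', 'R'] parent=S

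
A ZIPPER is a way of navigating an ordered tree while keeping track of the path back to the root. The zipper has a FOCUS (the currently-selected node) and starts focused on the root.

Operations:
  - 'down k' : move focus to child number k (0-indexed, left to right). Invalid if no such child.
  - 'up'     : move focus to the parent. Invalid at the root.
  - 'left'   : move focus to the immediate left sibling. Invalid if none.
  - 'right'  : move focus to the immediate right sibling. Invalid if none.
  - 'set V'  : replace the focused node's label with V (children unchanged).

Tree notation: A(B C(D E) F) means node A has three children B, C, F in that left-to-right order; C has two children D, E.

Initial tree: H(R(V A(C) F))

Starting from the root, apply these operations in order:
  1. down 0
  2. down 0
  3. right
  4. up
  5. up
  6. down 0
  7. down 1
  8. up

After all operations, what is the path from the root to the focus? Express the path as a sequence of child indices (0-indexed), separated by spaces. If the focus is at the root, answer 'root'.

Step 1 (down 0): focus=R path=0 depth=1 children=['V', 'A', 'F'] left=[] right=[] parent=H
Step 2 (down 0): focus=V path=0/0 depth=2 children=[] left=[] right=['A', 'F'] parent=R
Step 3 (right): focus=A path=0/1 depth=2 children=['C'] left=['V'] right=['F'] parent=R
Step 4 (up): focus=R path=0 depth=1 children=['V', 'A', 'F'] left=[] right=[] parent=H
Step 5 (up): focus=H path=root depth=0 children=['R'] (at root)
Step 6 (down 0): focus=R path=0 depth=1 children=['V', 'A', 'F'] left=[] right=[] parent=H
Step 7 (down 1): focus=A path=0/1 depth=2 children=['C'] left=['V'] right=['F'] parent=R
Step 8 (up): focus=R path=0 depth=1 children=['V', 'A', 'F'] left=[] right=[] parent=H

Answer: 0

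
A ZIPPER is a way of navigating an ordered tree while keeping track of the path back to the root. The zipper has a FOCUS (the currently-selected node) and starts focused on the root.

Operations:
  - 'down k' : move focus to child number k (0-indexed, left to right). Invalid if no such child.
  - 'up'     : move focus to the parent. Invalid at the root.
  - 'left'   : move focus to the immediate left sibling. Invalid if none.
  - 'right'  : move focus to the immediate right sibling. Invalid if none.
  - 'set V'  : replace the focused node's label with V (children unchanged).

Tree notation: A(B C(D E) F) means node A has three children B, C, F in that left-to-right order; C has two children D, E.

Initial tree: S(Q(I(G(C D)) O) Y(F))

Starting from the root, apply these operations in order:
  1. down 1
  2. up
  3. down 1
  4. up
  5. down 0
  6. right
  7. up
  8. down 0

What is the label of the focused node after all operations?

Step 1 (down 1): focus=Y path=1 depth=1 children=['F'] left=['Q'] right=[] parent=S
Step 2 (up): focus=S path=root depth=0 children=['Q', 'Y'] (at root)
Step 3 (down 1): focus=Y path=1 depth=1 children=['F'] left=['Q'] right=[] parent=S
Step 4 (up): focus=S path=root depth=0 children=['Q', 'Y'] (at root)
Step 5 (down 0): focus=Q path=0 depth=1 children=['I', 'O'] left=[] right=['Y'] parent=S
Step 6 (right): focus=Y path=1 depth=1 children=['F'] left=['Q'] right=[] parent=S
Step 7 (up): focus=S path=root depth=0 children=['Q', 'Y'] (at root)
Step 8 (down 0): focus=Q path=0 depth=1 children=['I', 'O'] left=[] right=['Y'] parent=S

Answer: Q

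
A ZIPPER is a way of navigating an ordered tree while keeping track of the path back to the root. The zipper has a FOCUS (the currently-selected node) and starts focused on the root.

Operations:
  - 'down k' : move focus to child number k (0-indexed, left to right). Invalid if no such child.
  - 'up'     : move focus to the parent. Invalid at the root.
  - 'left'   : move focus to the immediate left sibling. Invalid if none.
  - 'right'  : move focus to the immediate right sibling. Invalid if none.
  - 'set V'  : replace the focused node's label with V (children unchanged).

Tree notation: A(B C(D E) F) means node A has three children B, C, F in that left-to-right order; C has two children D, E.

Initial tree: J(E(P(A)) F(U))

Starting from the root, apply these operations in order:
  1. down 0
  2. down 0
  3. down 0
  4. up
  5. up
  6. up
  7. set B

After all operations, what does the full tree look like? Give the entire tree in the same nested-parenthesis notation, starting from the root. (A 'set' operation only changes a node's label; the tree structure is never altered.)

Step 1 (down 0): focus=E path=0 depth=1 children=['P'] left=[] right=['F'] parent=J
Step 2 (down 0): focus=P path=0/0 depth=2 children=['A'] left=[] right=[] parent=E
Step 3 (down 0): focus=A path=0/0/0 depth=3 children=[] left=[] right=[] parent=P
Step 4 (up): focus=P path=0/0 depth=2 children=['A'] left=[] right=[] parent=E
Step 5 (up): focus=E path=0 depth=1 children=['P'] left=[] right=['F'] parent=J
Step 6 (up): focus=J path=root depth=0 children=['E', 'F'] (at root)
Step 7 (set B): focus=B path=root depth=0 children=['E', 'F'] (at root)

Answer: B(E(P(A)) F(U))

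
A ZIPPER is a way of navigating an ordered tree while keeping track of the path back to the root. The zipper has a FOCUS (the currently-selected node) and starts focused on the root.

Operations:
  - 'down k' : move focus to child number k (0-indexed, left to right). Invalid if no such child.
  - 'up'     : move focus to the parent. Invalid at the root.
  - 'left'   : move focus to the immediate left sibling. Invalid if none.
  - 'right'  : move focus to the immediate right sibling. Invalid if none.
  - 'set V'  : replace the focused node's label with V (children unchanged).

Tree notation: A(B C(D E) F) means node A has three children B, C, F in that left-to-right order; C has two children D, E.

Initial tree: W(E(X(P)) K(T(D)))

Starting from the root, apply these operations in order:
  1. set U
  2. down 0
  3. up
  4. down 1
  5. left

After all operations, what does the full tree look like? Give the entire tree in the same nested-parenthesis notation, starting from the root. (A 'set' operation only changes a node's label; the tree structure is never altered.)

Step 1 (set U): focus=U path=root depth=0 children=['E', 'K'] (at root)
Step 2 (down 0): focus=E path=0 depth=1 children=['X'] left=[] right=['K'] parent=U
Step 3 (up): focus=U path=root depth=0 children=['E', 'K'] (at root)
Step 4 (down 1): focus=K path=1 depth=1 children=['T'] left=['E'] right=[] parent=U
Step 5 (left): focus=E path=0 depth=1 children=['X'] left=[] right=['K'] parent=U

Answer: U(E(X(P)) K(T(D)))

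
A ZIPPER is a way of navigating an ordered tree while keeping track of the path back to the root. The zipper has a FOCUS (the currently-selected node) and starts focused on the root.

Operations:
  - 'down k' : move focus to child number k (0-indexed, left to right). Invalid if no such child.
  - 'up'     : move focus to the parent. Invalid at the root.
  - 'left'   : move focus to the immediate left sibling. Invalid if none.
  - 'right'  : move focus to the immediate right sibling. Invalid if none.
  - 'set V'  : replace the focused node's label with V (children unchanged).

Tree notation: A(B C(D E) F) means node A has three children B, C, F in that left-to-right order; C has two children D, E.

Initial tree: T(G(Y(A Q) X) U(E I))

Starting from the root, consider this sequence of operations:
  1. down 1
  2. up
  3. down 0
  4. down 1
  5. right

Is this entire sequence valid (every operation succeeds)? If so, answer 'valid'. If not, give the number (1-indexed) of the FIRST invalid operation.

Step 1 (down 1): focus=U path=1 depth=1 children=['E', 'I'] left=['G'] right=[] parent=T
Step 2 (up): focus=T path=root depth=0 children=['G', 'U'] (at root)
Step 3 (down 0): focus=G path=0 depth=1 children=['Y', 'X'] left=[] right=['U'] parent=T
Step 4 (down 1): focus=X path=0/1 depth=2 children=[] left=['Y'] right=[] parent=G
Step 5 (right): INVALID

Answer: 5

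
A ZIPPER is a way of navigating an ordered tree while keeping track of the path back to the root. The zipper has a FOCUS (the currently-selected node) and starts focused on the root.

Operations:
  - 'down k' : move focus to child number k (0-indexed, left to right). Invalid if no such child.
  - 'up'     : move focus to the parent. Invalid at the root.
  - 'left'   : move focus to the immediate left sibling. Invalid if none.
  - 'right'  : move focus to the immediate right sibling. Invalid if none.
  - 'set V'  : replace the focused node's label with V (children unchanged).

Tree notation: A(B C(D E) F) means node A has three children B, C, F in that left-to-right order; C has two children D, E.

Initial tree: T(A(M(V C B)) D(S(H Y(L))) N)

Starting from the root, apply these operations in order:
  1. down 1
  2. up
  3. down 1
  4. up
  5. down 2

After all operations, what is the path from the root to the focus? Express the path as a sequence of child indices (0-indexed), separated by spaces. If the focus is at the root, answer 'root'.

Answer: 2

Derivation:
Step 1 (down 1): focus=D path=1 depth=1 children=['S'] left=['A'] right=['N'] parent=T
Step 2 (up): focus=T path=root depth=0 children=['A', 'D', 'N'] (at root)
Step 3 (down 1): focus=D path=1 depth=1 children=['S'] left=['A'] right=['N'] parent=T
Step 4 (up): focus=T path=root depth=0 children=['A', 'D', 'N'] (at root)
Step 5 (down 2): focus=N path=2 depth=1 children=[] left=['A', 'D'] right=[] parent=T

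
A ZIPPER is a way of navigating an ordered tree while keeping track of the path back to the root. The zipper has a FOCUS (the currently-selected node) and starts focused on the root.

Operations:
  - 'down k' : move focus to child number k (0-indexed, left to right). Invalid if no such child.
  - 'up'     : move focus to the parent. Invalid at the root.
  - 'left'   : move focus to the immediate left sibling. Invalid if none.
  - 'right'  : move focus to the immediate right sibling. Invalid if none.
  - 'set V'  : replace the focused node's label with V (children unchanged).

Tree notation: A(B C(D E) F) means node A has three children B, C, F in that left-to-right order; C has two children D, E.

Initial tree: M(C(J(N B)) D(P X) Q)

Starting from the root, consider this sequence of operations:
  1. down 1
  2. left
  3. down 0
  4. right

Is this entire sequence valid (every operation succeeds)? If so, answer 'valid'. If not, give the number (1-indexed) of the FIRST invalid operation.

Answer: 4

Derivation:
Step 1 (down 1): focus=D path=1 depth=1 children=['P', 'X'] left=['C'] right=['Q'] parent=M
Step 2 (left): focus=C path=0 depth=1 children=['J'] left=[] right=['D', 'Q'] parent=M
Step 3 (down 0): focus=J path=0/0 depth=2 children=['N', 'B'] left=[] right=[] parent=C
Step 4 (right): INVALID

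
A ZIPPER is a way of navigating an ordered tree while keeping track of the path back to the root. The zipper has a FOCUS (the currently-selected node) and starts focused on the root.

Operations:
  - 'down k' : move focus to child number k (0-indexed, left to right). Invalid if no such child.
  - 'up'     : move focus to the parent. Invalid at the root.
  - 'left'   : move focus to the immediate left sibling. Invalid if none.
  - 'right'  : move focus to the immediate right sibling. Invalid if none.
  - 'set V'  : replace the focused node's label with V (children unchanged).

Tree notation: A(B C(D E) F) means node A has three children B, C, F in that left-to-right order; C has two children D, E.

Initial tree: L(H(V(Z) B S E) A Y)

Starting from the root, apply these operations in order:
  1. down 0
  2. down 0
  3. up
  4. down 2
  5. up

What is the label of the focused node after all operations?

Answer: H

Derivation:
Step 1 (down 0): focus=H path=0 depth=1 children=['V', 'B', 'S', 'E'] left=[] right=['A', 'Y'] parent=L
Step 2 (down 0): focus=V path=0/0 depth=2 children=['Z'] left=[] right=['B', 'S', 'E'] parent=H
Step 3 (up): focus=H path=0 depth=1 children=['V', 'B', 'S', 'E'] left=[] right=['A', 'Y'] parent=L
Step 4 (down 2): focus=S path=0/2 depth=2 children=[] left=['V', 'B'] right=['E'] parent=H
Step 5 (up): focus=H path=0 depth=1 children=['V', 'B', 'S', 'E'] left=[] right=['A', 'Y'] parent=L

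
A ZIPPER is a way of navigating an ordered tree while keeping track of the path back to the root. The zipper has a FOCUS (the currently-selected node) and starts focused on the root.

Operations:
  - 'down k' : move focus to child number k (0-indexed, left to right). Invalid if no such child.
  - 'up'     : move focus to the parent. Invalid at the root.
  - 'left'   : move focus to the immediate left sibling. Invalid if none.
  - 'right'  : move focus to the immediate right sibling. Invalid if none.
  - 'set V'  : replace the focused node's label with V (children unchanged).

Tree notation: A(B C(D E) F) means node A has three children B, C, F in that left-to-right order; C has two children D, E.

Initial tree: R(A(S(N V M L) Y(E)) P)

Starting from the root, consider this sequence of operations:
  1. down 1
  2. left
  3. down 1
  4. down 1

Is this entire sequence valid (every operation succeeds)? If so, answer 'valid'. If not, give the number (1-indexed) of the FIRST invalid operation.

Answer: 4

Derivation:
Step 1 (down 1): focus=P path=1 depth=1 children=[] left=['A'] right=[] parent=R
Step 2 (left): focus=A path=0 depth=1 children=['S', 'Y'] left=[] right=['P'] parent=R
Step 3 (down 1): focus=Y path=0/1 depth=2 children=['E'] left=['S'] right=[] parent=A
Step 4 (down 1): INVALID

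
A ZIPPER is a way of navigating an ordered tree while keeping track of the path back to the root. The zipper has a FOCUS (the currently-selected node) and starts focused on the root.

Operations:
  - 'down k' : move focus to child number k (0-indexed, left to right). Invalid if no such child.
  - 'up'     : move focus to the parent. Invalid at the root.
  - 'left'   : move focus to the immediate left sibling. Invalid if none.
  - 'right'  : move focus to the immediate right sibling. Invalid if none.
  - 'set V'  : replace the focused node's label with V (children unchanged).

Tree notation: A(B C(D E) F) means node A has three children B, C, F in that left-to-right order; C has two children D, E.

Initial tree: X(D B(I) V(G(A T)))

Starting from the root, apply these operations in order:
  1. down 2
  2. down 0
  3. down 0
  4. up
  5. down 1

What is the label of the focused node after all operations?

Answer: T

Derivation:
Step 1 (down 2): focus=V path=2 depth=1 children=['G'] left=['D', 'B'] right=[] parent=X
Step 2 (down 0): focus=G path=2/0 depth=2 children=['A', 'T'] left=[] right=[] parent=V
Step 3 (down 0): focus=A path=2/0/0 depth=3 children=[] left=[] right=['T'] parent=G
Step 4 (up): focus=G path=2/0 depth=2 children=['A', 'T'] left=[] right=[] parent=V
Step 5 (down 1): focus=T path=2/0/1 depth=3 children=[] left=['A'] right=[] parent=G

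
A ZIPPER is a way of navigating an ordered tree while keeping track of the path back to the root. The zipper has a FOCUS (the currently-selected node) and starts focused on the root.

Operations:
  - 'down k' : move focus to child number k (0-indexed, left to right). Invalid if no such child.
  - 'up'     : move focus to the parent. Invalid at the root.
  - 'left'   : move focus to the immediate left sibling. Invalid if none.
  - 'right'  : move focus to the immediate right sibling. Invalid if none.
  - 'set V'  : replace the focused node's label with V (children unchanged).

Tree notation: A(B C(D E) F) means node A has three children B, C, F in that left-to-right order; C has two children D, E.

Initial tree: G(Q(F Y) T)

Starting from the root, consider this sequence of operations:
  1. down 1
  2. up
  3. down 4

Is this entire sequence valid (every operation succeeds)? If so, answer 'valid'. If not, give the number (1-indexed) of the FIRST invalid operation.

Step 1 (down 1): focus=T path=1 depth=1 children=[] left=['Q'] right=[] parent=G
Step 2 (up): focus=G path=root depth=0 children=['Q', 'T'] (at root)
Step 3 (down 4): INVALID

Answer: 3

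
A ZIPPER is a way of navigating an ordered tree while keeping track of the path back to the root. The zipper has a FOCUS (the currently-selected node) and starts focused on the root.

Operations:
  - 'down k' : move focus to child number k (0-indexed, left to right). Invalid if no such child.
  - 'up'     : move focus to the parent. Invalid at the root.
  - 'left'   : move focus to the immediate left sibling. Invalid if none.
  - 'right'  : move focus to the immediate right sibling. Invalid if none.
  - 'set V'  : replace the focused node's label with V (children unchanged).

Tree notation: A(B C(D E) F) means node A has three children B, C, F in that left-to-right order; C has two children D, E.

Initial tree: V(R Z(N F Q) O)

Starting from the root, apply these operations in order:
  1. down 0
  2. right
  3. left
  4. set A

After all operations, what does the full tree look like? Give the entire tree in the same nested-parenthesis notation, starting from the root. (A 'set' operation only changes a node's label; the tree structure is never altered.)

Step 1 (down 0): focus=R path=0 depth=1 children=[] left=[] right=['Z', 'O'] parent=V
Step 2 (right): focus=Z path=1 depth=1 children=['N', 'F', 'Q'] left=['R'] right=['O'] parent=V
Step 3 (left): focus=R path=0 depth=1 children=[] left=[] right=['Z', 'O'] parent=V
Step 4 (set A): focus=A path=0 depth=1 children=[] left=[] right=['Z', 'O'] parent=V

Answer: V(A Z(N F Q) O)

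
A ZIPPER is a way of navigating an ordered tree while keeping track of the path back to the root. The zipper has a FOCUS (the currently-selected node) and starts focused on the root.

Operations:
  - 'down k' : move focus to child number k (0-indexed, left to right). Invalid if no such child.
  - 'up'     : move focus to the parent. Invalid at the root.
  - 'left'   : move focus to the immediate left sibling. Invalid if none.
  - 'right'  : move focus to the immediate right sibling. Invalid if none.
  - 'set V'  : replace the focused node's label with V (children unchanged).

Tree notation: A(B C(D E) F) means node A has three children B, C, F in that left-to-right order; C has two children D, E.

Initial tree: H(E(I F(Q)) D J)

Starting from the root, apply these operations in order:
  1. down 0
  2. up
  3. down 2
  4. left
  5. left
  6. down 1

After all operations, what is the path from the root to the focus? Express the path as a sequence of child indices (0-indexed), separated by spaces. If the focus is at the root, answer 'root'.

Answer: 0 1

Derivation:
Step 1 (down 0): focus=E path=0 depth=1 children=['I', 'F'] left=[] right=['D', 'J'] parent=H
Step 2 (up): focus=H path=root depth=0 children=['E', 'D', 'J'] (at root)
Step 3 (down 2): focus=J path=2 depth=1 children=[] left=['E', 'D'] right=[] parent=H
Step 4 (left): focus=D path=1 depth=1 children=[] left=['E'] right=['J'] parent=H
Step 5 (left): focus=E path=0 depth=1 children=['I', 'F'] left=[] right=['D', 'J'] parent=H
Step 6 (down 1): focus=F path=0/1 depth=2 children=['Q'] left=['I'] right=[] parent=E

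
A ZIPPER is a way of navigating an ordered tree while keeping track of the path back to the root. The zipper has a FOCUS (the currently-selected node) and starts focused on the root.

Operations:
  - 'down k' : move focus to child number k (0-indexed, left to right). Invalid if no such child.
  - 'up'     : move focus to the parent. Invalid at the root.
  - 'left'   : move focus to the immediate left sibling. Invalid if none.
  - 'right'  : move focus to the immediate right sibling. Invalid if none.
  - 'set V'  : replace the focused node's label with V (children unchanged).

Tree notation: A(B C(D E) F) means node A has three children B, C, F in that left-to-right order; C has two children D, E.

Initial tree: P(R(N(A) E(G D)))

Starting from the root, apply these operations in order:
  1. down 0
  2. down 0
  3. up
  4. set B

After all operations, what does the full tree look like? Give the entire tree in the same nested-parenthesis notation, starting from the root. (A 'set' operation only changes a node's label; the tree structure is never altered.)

Step 1 (down 0): focus=R path=0 depth=1 children=['N', 'E'] left=[] right=[] parent=P
Step 2 (down 0): focus=N path=0/0 depth=2 children=['A'] left=[] right=['E'] parent=R
Step 3 (up): focus=R path=0 depth=1 children=['N', 'E'] left=[] right=[] parent=P
Step 4 (set B): focus=B path=0 depth=1 children=['N', 'E'] left=[] right=[] parent=P

Answer: P(B(N(A) E(G D)))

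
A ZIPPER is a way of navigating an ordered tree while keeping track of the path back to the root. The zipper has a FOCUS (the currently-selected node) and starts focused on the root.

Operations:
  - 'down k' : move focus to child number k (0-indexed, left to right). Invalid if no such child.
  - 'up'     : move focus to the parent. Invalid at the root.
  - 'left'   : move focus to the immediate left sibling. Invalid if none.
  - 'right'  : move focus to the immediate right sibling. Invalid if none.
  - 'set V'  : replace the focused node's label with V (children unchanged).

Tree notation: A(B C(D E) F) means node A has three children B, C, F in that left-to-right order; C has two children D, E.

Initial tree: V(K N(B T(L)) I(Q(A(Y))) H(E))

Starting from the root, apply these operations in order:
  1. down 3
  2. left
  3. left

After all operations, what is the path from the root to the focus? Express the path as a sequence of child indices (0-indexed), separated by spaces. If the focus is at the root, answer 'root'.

Step 1 (down 3): focus=H path=3 depth=1 children=['E'] left=['K', 'N', 'I'] right=[] parent=V
Step 2 (left): focus=I path=2 depth=1 children=['Q'] left=['K', 'N'] right=['H'] parent=V
Step 3 (left): focus=N path=1 depth=1 children=['B', 'T'] left=['K'] right=['I', 'H'] parent=V

Answer: 1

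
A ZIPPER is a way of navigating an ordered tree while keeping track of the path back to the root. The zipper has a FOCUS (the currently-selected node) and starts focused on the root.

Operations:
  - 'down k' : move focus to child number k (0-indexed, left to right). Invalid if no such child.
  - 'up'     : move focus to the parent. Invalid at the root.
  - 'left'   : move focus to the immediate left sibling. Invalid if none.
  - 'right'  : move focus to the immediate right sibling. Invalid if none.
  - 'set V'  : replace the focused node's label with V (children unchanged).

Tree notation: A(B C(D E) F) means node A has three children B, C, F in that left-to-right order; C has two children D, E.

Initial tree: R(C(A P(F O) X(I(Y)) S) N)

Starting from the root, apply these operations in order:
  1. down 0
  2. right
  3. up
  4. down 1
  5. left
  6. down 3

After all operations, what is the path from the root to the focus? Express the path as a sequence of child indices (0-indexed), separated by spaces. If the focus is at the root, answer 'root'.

Step 1 (down 0): focus=C path=0 depth=1 children=['A', 'P', 'X', 'S'] left=[] right=['N'] parent=R
Step 2 (right): focus=N path=1 depth=1 children=[] left=['C'] right=[] parent=R
Step 3 (up): focus=R path=root depth=0 children=['C', 'N'] (at root)
Step 4 (down 1): focus=N path=1 depth=1 children=[] left=['C'] right=[] parent=R
Step 5 (left): focus=C path=0 depth=1 children=['A', 'P', 'X', 'S'] left=[] right=['N'] parent=R
Step 6 (down 3): focus=S path=0/3 depth=2 children=[] left=['A', 'P', 'X'] right=[] parent=C

Answer: 0 3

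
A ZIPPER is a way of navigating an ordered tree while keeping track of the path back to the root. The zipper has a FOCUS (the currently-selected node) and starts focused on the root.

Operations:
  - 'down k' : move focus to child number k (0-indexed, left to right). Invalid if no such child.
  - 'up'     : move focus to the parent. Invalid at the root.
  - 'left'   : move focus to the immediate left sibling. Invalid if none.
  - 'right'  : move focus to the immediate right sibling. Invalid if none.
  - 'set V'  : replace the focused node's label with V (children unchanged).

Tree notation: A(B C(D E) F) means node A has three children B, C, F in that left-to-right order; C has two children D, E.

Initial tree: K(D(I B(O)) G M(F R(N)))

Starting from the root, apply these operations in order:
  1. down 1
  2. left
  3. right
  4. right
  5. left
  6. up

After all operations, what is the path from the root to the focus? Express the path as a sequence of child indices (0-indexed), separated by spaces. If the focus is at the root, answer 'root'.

Answer: root

Derivation:
Step 1 (down 1): focus=G path=1 depth=1 children=[] left=['D'] right=['M'] parent=K
Step 2 (left): focus=D path=0 depth=1 children=['I', 'B'] left=[] right=['G', 'M'] parent=K
Step 3 (right): focus=G path=1 depth=1 children=[] left=['D'] right=['M'] parent=K
Step 4 (right): focus=M path=2 depth=1 children=['F', 'R'] left=['D', 'G'] right=[] parent=K
Step 5 (left): focus=G path=1 depth=1 children=[] left=['D'] right=['M'] parent=K
Step 6 (up): focus=K path=root depth=0 children=['D', 'G', 'M'] (at root)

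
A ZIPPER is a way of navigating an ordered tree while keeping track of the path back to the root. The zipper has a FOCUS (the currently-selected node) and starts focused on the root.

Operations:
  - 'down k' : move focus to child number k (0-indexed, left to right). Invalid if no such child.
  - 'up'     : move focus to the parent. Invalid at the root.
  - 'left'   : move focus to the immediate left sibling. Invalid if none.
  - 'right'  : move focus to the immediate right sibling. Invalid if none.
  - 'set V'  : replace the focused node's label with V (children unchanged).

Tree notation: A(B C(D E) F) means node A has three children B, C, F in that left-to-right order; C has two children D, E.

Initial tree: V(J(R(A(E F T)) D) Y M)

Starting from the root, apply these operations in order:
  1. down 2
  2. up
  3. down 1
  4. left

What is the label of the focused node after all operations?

Answer: J

Derivation:
Step 1 (down 2): focus=M path=2 depth=1 children=[] left=['J', 'Y'] right=[] parent=V
Step 2 (up): focus=V path=root depth=0 children=['J', 'Y', 'M'] (at root)
Step 3 (down 1): focus=Y path=1 depth=1 children=[] left=['J'] right=['M'] parent=V
Step 4 (left): focus=J path=0 depth=1 children=['R', 'D'] left=[] right=['Y', 'M'] parent=V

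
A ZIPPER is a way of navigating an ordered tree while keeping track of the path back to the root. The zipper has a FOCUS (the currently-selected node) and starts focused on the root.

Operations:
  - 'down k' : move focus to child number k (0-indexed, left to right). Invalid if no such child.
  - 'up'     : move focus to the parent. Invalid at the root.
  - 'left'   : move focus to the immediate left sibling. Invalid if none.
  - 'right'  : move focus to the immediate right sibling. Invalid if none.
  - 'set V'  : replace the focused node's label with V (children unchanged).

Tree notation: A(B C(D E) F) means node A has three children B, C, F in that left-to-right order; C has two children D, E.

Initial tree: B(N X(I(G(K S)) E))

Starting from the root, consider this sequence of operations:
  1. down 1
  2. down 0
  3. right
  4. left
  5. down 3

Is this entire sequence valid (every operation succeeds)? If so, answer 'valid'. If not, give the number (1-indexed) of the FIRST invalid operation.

Step 1 (down 1): focus=X path=1 depth=1 children=['I', 'E'] left=['N'] right=[] parent=B
Step 2 (down 0): focus=I path=1/0 depth=2 children=['G'] left=[] right=['E'] parent=X
Step 3 (right): focus=E path=1/1 depth=2 children=[] left=['I'] right=[] parent=X
Step 4 (left): focus=I path=1/0 depth=2 children=['G'] left=[] right=['E'] parent=X
Step 5 (down 3): INVALID

Answer: 5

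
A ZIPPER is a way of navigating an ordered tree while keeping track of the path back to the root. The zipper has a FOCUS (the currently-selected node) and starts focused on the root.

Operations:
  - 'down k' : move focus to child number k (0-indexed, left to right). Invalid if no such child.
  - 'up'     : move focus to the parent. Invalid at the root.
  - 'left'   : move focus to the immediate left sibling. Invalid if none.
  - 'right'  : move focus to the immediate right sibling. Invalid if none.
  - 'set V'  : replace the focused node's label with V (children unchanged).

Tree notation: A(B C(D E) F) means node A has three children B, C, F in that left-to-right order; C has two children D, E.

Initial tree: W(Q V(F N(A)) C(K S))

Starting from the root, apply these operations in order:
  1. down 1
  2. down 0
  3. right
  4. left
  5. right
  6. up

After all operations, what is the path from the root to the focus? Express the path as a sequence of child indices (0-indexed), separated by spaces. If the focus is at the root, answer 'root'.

Step 1 (down 1): focus=V path=1 depth=1 children=['F', 'N'] left=['Q'] right=['C'] parent=W
Step 2 (down 0): focus=F path=1/0 depth=2 children=[] left=[] right=['N'] parent=V
Step 3 (right): focus=N path=1/1 depth=2 children=['A'] left=['F'] right=[] parent=V
Step 4 (left): focus=F path=1/0 depth=2 children=[] left=[] right=['N'] parent=V
Step 5 (right): focus=N path=1/1 depth=2 children=['A'] left=['F'] right=[] parent=V
Step 6 (up): focus=V path=1 depth=1 children=['F', 'N'] left=['Q'] right=['C'] parent=W

Answer: 1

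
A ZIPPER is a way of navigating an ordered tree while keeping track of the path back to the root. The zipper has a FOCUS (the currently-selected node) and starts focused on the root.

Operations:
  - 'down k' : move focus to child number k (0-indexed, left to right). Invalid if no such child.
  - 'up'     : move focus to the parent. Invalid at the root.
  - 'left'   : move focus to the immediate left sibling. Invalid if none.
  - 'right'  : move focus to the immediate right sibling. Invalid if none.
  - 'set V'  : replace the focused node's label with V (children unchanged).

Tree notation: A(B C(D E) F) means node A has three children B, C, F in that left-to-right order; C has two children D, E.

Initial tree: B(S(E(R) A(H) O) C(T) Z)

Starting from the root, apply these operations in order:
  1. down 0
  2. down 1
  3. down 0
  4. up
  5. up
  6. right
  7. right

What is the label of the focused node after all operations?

Answer: Z

Derivation:
Step 1 (down 0): focus=S path=0 depth=1 children=['E', 'A', 'O'] left=[] right=['C', 'Z'] parent=B
Step 2 (down 1): focus=A path=0/1 depth=2 children=['H'] left=['E'] right=['O'] parent=S
Step 3 (down 0): focus=H path=0/1/0 depth=3 children=[] left=[] right=[] parent=A
Step 4 (up): focus=A path=0/1 depth=2 children=['H'] left=['E'] right=['O'] parent=S
Step 5 (up): focus=S path=0 depth=1 children=['E', 'A', 'O'] left=[] right=['C', 'Z'] parent=B
Step 6 (right): focus=C path=1 depth=1 children=['T'] left=['S'] right=['Z'] parent=B
Step 7 (right): focus=Z path=2 depth=1 children=[] left=['S', 'C'] right=[] parent=B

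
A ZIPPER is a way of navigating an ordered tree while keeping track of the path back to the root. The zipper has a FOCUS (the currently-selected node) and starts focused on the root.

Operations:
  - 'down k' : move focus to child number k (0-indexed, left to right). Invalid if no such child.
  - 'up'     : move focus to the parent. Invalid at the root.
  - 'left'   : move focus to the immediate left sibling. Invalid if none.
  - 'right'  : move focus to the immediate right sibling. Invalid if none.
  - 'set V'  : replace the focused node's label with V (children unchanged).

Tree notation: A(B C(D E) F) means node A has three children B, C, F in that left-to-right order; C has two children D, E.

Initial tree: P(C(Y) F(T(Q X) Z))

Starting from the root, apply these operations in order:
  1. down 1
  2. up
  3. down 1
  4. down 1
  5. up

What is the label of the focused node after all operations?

Step 1 (down 1): focus=F path=1 depth=1 children=['T', 'Z'] left=['C'] right=[] parent=P
Step 2 (up): focus=P path=root depth=0 children=['C', 'F'] (at root)
Step 3 (down 1): focus=F path=1 depth=1 children=['T', 'Z'] left=['C'] right=[] parent=P
Step 4 (down 1): focus=Z path=1/1 depth=2 children=[] left=['T'] right=[] parent=F
Step 5 (up): focus=F path=1 depth=1 children=['T', 'Z'] left=['C'] right=[] parent=P

Answer: F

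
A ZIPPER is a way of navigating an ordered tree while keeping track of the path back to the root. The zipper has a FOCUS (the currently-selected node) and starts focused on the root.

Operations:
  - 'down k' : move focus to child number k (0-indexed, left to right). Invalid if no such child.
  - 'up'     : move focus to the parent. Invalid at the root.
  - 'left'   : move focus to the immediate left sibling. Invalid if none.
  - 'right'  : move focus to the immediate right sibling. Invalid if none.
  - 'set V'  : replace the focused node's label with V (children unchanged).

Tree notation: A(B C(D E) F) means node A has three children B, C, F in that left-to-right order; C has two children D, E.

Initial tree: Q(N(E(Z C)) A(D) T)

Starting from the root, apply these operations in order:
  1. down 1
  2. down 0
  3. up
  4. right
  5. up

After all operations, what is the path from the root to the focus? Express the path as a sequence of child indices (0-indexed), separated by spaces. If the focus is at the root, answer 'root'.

Step 1 (down 1): focus=A path=1 depth=1 children=['D'] left=['N'] right=['T'] parent=Q
Step 2 (down 0): focus=D path=1/0 depth=2 children=[] left=[] right=[] parent=A
Step 3 (up): focus=A path=1 depth=1 children=['D'] left=['N'] right=['T'] parent=Q
Step 4 (right): focus=T path=2 depth=1 children=[] left=['N', 'A'] right=[] parent=Q
Step 5 (up): focus=Q path=root depth=0 children=['N', 'A', 'T'] (at root)

Answer: root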